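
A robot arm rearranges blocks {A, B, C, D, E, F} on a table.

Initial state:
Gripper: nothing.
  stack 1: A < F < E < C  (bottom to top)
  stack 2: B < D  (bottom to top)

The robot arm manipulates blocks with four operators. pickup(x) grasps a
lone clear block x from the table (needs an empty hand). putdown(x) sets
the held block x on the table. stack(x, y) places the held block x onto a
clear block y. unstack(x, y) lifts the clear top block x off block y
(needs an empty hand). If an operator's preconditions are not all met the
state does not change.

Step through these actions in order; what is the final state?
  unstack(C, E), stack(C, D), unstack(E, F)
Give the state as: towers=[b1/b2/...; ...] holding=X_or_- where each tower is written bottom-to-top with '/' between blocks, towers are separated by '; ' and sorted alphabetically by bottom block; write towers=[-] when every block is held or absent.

step 1 (unstack(C, E)): towers=[A/F/E; B/D] holding=C
step 2 (stack(C, D)): towers=[A/F/E; B/D/C] holding=-
step 3 (unstack(E, F)): towers=[A/F; B/D/C] holding=E

towers=[A/F; B/D/C] holding=E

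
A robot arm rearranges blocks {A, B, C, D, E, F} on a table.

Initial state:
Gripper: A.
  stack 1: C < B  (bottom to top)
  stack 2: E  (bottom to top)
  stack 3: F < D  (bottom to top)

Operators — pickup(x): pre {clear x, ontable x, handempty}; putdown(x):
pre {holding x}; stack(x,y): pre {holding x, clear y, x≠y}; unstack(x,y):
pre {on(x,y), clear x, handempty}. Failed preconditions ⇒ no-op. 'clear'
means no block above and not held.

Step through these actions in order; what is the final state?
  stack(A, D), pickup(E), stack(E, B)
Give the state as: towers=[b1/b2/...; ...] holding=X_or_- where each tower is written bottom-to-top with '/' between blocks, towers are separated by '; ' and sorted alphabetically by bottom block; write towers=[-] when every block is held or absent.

step 1 (stack(A, D)): towers=[C/B; E; F/D/A] holding=-
step 2 (pickup(E)): towers=[C/B; F/D/A] holding=E
step 3 (stack(E, B)): towers=[C/B/E; F/D/A] holding=-

towers=[C/B/E; F/D/A] holding=-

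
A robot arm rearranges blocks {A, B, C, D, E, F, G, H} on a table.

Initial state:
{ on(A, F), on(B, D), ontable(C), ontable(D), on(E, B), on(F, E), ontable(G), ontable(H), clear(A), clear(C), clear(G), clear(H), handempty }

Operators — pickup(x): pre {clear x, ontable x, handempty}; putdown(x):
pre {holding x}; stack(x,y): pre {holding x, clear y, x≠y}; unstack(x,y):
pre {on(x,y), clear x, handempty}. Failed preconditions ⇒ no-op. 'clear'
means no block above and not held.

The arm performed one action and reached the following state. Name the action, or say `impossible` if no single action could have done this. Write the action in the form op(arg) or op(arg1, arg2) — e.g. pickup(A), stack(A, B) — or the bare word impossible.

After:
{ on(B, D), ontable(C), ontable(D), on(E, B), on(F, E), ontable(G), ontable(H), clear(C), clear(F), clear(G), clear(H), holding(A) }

target: towers=[C; D/B/E/F; G; H] holding=A
         pickup(G) → towers=[C; D/B/E/F/A; H] holding=G
     unstack(A, F) → towers=[C; D/B/E/F; G; H] holding=A  ← match
         pickup(H) → towers=[C; D/B/E/F/A; G] holding=H
         pickup(C) → towers=[D/B/E/F/A; G; H] holding=C

unstack(A, F)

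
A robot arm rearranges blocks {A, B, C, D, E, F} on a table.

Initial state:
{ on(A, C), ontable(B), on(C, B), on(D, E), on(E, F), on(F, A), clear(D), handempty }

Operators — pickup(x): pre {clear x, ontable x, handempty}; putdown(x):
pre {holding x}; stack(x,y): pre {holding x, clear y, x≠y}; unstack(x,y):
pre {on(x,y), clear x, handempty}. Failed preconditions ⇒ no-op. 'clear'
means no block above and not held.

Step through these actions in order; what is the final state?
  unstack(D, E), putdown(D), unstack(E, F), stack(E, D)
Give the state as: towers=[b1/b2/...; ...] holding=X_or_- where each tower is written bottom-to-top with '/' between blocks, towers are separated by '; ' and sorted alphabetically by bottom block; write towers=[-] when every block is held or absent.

towers=[B/C/A/F; D/E] holding=-

step 1 (unstack(D, E)): towers=[B/C/A/F/E] holding=D
step 2 (putdown(D)): towers=[B/C/A/F/E; D] holding=-
step 3 (unstack(E, F)): towers=[B/C/A/F; D] holding=E
step 4 (stack(E, D)): towers=[B/C/A/F; D/E] holding=-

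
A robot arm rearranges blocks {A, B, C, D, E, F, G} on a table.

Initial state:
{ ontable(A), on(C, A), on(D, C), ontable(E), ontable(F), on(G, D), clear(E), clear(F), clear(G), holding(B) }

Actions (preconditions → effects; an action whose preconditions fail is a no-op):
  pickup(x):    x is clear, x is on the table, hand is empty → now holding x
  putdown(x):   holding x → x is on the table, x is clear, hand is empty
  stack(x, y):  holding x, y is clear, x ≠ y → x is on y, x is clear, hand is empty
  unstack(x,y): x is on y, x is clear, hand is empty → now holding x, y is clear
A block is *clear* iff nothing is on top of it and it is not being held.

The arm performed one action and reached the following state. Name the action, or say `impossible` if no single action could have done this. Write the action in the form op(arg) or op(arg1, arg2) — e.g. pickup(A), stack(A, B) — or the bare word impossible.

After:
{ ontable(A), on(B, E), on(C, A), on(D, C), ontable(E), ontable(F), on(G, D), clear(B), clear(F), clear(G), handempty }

target: towers=[A/C/D/G; E/B; F] holding=-
        putdown(B) → towers=[A/C/D/G; B; E; F] holding=-
       stack(B, F) → towers=[A/C/D/G; E; F/B] holding=-
       stack(B, G) → towers=[A/C/D/G/B; E; F] holding=-
       stack(B, E) → towers=[A/C/D/G; E/B; F] holding=-  ← match

stack(B, E)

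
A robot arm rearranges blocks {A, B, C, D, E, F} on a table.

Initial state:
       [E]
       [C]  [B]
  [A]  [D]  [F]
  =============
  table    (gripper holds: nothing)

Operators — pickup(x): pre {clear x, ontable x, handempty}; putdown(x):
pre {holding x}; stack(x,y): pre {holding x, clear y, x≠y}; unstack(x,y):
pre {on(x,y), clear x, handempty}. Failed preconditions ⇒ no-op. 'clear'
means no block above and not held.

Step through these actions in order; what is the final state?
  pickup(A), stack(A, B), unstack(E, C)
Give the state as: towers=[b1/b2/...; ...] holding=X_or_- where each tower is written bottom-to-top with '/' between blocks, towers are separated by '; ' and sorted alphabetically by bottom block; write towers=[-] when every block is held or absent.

towers=[D/C; F/B/A] holding=E

step 1 (pickup(A)): towers=[D/C/E; F/B] holding=A
step 2 (stack(A, B)): towers=[D/C/E; F/B/A] holding=-
step 3 (unstack(E, C)): towers=[D/C; F/B/A] holding=E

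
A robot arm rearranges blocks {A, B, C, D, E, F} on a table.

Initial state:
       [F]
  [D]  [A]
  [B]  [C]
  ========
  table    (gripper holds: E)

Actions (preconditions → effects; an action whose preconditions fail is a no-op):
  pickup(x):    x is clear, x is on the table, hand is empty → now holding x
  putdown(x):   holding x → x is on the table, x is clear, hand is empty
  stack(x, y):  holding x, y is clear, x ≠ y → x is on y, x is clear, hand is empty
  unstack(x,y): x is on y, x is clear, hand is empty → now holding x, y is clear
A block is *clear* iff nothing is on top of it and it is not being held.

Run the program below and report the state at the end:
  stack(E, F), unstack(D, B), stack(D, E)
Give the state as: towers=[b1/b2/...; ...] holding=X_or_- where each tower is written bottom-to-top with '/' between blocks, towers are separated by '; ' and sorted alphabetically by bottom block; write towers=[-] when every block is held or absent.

step 1 (stack(E, F)): towers=[B/D; C/A/F/E] holding=-
step 2 (unstack(D, B)): towers=[B; C/A/F/E] holding=D
step 3 (stack(D, E)): towers=[B; C/A/F/E/D] holding=-

towers=[B; C/A/F/E/D] holding=-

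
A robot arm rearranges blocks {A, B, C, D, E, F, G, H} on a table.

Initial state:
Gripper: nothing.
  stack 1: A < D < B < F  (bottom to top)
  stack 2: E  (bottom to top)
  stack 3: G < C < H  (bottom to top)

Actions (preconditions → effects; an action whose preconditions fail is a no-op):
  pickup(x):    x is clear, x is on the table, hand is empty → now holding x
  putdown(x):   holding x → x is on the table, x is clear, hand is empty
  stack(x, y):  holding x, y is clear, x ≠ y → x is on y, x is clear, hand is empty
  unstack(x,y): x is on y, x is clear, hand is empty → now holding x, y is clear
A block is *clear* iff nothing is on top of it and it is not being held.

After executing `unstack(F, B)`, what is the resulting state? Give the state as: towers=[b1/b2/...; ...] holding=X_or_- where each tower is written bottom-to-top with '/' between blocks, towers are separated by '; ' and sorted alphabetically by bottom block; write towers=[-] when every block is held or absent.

towers=[A/D/B; E; G/C/H] holding=F

before: towers=[A/D/B/F; E; G/C/H] holding=-
pre[unstack(F, B)]: on(F,B) ok, clear(F) ok, handempty ok
all met → apply unstack(F, B)
after:  towers=[A/D/B; E; G/C/H] holding=F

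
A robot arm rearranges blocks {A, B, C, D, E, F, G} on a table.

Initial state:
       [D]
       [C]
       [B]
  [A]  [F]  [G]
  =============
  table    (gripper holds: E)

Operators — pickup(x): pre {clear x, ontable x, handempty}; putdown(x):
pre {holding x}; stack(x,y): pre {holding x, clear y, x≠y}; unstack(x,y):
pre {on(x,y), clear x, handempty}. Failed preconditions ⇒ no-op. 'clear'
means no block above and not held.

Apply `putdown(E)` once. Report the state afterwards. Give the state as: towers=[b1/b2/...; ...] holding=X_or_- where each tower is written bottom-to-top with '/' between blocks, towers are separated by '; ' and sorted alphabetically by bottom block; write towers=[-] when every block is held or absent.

before: towers=[A; F/B/C/D; G] holding=E
pre[putdown(E)]: holding(E) ok
all met → apply putdown(E)
after:  towers=[A; E; F/B/C/D; G] holding=-

towers=[A; E; F/B/C/D; G] holding=-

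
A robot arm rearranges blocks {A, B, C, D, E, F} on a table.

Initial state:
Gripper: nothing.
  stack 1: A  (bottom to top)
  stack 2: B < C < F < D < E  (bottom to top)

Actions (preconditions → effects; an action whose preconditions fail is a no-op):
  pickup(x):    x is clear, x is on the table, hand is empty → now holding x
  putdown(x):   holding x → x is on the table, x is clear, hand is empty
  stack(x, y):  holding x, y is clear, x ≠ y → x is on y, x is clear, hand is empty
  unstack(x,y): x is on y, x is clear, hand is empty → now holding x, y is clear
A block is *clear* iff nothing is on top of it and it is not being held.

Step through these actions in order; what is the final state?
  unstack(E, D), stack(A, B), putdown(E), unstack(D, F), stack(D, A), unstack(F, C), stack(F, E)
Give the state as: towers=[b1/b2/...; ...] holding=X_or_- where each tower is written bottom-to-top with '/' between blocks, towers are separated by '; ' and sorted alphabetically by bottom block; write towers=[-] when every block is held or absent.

step 1 (unstack(E, D)): towers=[A; B/C/F/D] holding=E
step 2 (stack(A, B)) [no-op]: towers=[A; B/C/F/D] holding=E
step 3 (putdown(E)): towers=[A; B/C/F/D; E] holding=-
step 4 (unstack(D, F)): towers=[A; B/C/F; E] holding=D
step 5 (stack(D, A)): towers=[A/D; B/C/F; E] holding=-
step 6 (unstack(F, C)): towers=[A/D; B/C; E] holding=F
step 7 (stack(F, E)): towers=[A/D; B/C; E/F] holding=-

towers=[A/D; B/C; E/F] holding=-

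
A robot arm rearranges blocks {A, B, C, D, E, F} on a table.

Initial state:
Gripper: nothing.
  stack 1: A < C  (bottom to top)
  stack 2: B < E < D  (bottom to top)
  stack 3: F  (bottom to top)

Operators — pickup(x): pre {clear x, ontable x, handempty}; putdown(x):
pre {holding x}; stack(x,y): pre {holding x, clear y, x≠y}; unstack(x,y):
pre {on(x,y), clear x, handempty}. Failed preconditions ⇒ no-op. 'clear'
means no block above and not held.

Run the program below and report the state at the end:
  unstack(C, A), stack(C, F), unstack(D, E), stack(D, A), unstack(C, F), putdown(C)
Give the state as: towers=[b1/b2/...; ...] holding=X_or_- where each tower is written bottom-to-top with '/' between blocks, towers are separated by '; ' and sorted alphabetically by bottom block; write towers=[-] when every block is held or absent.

towers=[A/D; B/E; C; F] holding=-

step 1 (unstack(C, A)): towers=[A; B/E/D; F] holding=C
step 2 (stack(C, F)): towers=[A; B/E/D; F/C] holding=-
step 3 (unstack(D, E)): towers=[A; B/E; F/C] holding=D
step 4 (stack(D, A)): towers=[A/D; B/E; F/C] holding=-
step 5 (unstack(C, F)): towers=[A/D; B/E; F] holding=C
step 6 (putdown(C)): towers=[A/D; B/E; C; F] holding=-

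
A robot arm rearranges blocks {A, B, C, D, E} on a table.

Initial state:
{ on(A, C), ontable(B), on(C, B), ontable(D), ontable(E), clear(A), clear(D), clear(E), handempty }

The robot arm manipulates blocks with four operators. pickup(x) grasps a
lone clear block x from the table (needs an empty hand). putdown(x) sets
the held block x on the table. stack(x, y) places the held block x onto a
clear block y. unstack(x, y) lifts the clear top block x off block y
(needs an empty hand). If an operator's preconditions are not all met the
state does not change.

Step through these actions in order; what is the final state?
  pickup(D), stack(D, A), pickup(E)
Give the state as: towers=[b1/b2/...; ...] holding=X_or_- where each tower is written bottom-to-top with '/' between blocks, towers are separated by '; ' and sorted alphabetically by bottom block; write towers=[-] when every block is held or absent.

towers=[B/C/A/D] holding=E

step 1 (pickup(D)): towers=[B/C/A; E] holding=D
step 2 (stack(D, A)): towers=[B/C/A/D; E] holding=-
step 3 (pickup(E)): towers=[B/C/A/D] holding=E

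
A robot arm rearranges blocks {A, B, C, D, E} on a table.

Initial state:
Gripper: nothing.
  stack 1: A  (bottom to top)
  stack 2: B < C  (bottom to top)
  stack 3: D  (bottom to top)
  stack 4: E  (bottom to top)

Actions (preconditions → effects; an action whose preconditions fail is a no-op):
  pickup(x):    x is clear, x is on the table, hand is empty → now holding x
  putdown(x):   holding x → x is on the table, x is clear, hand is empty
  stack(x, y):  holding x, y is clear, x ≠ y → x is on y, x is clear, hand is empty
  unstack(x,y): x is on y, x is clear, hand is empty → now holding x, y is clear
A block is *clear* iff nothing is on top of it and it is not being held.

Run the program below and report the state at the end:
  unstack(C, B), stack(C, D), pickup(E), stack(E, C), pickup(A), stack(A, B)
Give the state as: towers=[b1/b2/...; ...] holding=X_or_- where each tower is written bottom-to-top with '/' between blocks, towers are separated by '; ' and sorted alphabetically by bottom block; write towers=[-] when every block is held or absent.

towers=[B/A; D/C/E] holding=-

step 1 (unstack(C, B)): towers=[A; B; D; E] holding=C
step 2 (stack(C, D)): towers=[A; B; D/C; E] holding=-
step 3 (pickup(E)): towers=[A; B; D/C] holding=E
step 4 (stack(E, C)): towers=[A; B; D/C/E] holding=-
step 5 (pickup(A)): towers=[B; D/C/E] holding=A
step 6 (stack(A, B)): towers=[B/A; D/C/E] holding=-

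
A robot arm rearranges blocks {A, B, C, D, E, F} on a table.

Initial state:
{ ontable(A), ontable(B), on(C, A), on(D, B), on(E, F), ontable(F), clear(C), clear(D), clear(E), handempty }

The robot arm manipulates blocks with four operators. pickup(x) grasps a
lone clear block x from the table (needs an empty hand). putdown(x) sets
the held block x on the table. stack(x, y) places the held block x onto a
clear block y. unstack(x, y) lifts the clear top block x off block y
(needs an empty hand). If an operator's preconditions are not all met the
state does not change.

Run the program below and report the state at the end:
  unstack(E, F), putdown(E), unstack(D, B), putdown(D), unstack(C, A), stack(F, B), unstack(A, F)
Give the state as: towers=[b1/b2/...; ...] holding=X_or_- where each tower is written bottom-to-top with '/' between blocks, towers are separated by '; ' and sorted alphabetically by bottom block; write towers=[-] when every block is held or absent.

step 1 (unstack(E, F)): towers=[A/C; B/D; F] holding=E
step 2 (putdown(E)): towers=[A/C; B/D; E; F] holding=-
step 3 (unstack(D, B)): towers=[A/C; B; E; F] holding=D
step 4 (putdown(D)): towers=[A/C; B; D; E; F] holding=-
step 5 (unstack(C, A)): towers=[A; B; D; E; F] holding=C
step 6 (stack(F, B)) [no-op]: towers=[A; B; D; E; F] holding=C
step 7 (unstack(A, F)) [no-op]: towers=[A; B; D; E; F] holding=C

towers=[A; B; D; E; F] holding=C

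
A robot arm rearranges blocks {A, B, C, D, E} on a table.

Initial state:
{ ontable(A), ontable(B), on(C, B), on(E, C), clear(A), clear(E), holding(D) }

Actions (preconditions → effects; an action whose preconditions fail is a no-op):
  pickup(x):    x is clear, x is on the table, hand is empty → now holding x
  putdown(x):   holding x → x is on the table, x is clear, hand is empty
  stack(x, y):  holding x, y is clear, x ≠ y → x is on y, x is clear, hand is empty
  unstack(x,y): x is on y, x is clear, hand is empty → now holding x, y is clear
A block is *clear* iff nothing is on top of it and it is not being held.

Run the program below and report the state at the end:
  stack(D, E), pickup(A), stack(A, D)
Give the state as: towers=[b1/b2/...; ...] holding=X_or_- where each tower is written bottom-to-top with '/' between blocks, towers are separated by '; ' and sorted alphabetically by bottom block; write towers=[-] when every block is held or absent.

step 1 (stack(D, E)): towers=[A; B/C/E/D] holding=-
step 2 (pickup(A)): towers=[B/C/E/D] holding=A
step 3 (stack(A, D)): towers=[B/C/E/D/A] holding=-

towers=[B/C/E/D/A] holding=-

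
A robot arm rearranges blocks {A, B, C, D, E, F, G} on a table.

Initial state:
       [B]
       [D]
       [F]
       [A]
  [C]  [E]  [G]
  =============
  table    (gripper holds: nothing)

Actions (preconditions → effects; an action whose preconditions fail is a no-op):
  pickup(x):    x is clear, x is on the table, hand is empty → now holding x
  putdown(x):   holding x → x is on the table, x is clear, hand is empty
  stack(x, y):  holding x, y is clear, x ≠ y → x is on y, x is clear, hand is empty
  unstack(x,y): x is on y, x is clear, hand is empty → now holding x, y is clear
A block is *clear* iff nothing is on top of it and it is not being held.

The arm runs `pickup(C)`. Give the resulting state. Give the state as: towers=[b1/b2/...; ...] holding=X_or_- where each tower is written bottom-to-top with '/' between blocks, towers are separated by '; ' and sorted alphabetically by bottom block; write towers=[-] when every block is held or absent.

towers=[E/A/F/D/B; G] holding=C

before: towers=[C; E/A/F/D/B; G] holding=-
pre[pickup(C)]: clear(C) ok, ontable(C) ok, handempty ok
all met → apply pickup(C)
after:  towers=[E/A/F/D/B; G] holding=C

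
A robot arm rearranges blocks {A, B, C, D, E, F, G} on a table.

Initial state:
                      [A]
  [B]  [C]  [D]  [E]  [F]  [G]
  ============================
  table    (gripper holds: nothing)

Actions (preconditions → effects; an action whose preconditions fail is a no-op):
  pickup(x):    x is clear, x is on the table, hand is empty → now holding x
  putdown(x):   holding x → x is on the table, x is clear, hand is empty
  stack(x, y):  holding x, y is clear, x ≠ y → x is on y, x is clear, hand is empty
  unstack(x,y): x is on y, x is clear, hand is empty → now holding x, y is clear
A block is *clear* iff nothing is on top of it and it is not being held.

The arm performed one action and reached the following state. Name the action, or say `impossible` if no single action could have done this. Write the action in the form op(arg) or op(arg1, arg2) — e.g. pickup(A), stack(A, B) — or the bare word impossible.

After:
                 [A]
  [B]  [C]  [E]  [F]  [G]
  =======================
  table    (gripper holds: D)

pickup(D)

target: towers=[B; C; E; F/A; G] holding=D
         pickup(B) → towers=[C; D; E; F/A; G] holding=B
         pickup(G) → towers=[B; C; D; E; F/A] holding=G
         pickup(D) → towers=[B; C; E; F/A; G] holding=D  ← match
     unstack(A, F) → towers=[B; C; D; E; F; G] holding=A
         pickup(E) → towers=[B; C; D; F/A; G] holding=E
         pickup(C) → towers=[B; D; E; F/A; G] holding=C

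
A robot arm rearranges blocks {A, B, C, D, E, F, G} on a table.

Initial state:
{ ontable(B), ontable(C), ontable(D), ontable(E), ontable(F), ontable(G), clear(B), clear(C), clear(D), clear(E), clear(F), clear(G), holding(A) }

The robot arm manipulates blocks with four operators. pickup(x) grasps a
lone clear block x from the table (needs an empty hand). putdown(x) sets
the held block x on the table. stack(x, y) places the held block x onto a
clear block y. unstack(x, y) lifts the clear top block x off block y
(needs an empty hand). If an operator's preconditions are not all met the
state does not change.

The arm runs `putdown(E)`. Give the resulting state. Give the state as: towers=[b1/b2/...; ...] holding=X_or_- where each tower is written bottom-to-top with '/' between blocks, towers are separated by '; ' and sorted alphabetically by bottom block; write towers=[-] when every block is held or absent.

before: towers=[B; C; D; E; F; G] holding=A
pre[putdown(E)]: holding(E) fail
holding(E) unmet → putdown(E) is a no-op
after:  towers=[B; C; D; E; F; G] holding=A

towers=[B; C; D; E; F; G] holding=A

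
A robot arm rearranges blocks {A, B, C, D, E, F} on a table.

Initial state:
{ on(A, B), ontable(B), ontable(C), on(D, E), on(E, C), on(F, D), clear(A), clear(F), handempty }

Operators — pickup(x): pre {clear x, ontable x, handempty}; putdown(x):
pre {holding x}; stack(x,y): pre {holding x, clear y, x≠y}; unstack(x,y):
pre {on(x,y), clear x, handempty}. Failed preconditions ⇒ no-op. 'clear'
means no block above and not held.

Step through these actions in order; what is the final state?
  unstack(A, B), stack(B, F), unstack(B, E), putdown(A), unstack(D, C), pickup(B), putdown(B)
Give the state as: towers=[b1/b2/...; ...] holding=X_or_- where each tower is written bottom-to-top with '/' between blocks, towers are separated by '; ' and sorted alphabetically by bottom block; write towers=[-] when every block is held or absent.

step 1 (unstack(A, B)): towers=[B; C/E/D/F] holding=A
step 2 (stack(B, F)) [no-op]: towers=[B; C/E/D/F] holding=A
step 3 (unstack(B, E)) [no-op]: towers=[B; C/E/D/F] holding=A
step 4 (putdown(A)): towers=[A; B; C/E/D/F] holding=-
step 5 (unstack(D, C)) [no-op]: towers=[A; B; C/E/D/F] holding=-
step 6 (pickup(B)): towers=[A; C/E/D/F] holding=B
step 7 (putdown(B)): towers=[A; B; C/E/D/F] holding=-

towers=[A; B; C/E/D/F] holding=-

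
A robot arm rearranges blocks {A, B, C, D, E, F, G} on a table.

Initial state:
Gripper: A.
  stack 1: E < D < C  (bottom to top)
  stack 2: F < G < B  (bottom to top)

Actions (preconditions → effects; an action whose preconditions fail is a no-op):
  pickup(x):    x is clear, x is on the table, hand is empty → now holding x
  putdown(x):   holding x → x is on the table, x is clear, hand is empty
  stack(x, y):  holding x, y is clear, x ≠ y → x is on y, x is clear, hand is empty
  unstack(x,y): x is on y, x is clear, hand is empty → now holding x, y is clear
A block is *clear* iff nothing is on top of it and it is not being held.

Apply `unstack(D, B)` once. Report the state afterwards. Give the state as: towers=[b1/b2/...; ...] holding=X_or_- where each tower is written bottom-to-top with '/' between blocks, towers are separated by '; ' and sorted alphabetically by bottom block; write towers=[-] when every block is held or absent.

before: towers=[E/D/C; F/G/B] holding=A
pre[unstack(D, B)]: on(D,B) ✗, clear(D) ✗, handempty ✗
on(D,B), clear(D), handempty unmet → unstack(D, B) is a no-op
after:  towers=[E/D/C; F/G/B] holding=A

towers=[E/D/C; F/G/B] holding=A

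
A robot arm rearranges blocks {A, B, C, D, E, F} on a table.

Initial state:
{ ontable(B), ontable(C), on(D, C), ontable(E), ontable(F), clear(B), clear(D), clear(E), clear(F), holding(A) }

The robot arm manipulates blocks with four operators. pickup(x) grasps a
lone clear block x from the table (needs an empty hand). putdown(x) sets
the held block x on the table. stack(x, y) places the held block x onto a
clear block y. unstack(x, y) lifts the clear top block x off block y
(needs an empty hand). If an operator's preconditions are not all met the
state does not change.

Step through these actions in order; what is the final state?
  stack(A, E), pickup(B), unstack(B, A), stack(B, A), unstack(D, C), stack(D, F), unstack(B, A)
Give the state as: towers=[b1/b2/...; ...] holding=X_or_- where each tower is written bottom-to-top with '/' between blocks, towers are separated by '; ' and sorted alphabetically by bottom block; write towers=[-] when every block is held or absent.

step 1 (stack(A, E)): towers=[B; C/D; E/A; F] holding=-
step 2 (pickup(B)): towers=[C/D; E/A; F] holding=B
step 3 (unstack(B, A)) [no-op]: towers=[C/D; E/A; F] holding=B
step 4 (stack(B, A)): towers=[C/D; E/A/B; F] holding=-
step 5 (unstack(D, C)): towers=[C; E/A/B; F] holding=D
step 6 (stack(D, F)): towers=[C; E/A/B; F/D] holding=-
step 7 (unstack(B, A)): towers=[C; E/A; F/D] holding=B

towers=[C; E/A; F/D] holding=B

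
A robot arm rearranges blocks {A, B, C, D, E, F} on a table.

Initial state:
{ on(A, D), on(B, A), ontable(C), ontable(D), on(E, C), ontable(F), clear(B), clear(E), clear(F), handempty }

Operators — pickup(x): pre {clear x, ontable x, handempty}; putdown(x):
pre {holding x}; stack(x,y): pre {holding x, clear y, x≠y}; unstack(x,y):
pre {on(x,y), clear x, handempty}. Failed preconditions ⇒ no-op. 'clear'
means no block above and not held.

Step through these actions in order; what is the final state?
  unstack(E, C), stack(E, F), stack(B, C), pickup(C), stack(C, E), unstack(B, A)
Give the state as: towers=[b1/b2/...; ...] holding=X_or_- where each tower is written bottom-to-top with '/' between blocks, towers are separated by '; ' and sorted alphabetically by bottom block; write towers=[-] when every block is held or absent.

towers=[D/A; F/E/C] holding=B

step 1 (unstack(E, C)): towers=[C; D/A/B; F] holding=E
step 2 (stack(E, F)): towers=[C; D/A/B; F/E] holding=-
step 3 (stack(B, C)) [no-op]: towers=[C; D/A/B; F/E] holding=-
step 4 (pickup(C)): towers=[D/A/B; F/E] holding=C
step 5 (stack(C, E)): towers=[D/A/B; F/E/C] holding=-
step 6 (unstack(B, A)): towers=[D/A; F/E/C] holding=B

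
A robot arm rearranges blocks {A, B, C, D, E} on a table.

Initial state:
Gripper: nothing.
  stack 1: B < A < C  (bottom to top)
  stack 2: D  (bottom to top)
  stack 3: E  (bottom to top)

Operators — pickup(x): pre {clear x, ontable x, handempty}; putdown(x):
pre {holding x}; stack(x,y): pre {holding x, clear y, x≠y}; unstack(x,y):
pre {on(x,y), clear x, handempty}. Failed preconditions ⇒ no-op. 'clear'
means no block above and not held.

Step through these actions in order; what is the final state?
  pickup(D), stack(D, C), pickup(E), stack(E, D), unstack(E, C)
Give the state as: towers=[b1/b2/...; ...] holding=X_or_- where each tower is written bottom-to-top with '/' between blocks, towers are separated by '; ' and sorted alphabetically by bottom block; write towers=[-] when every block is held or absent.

towers=[B/A/C/D/E] holding=-

step 1 (pickup(D)): towers=[B/A/C; E] holding=D
step 2 (stack(D, C)): towers=[B/A/C/D; E] holding=-
step 3 (pickup(E)): towers=[B/A/C/D] holding=E
step 4 (stack(E, D)): towers=[B/A/C/D/E] holding=-
step 5 (unstack(E, C)) [no-op]: towers=[B/A/C/D/E] holding=-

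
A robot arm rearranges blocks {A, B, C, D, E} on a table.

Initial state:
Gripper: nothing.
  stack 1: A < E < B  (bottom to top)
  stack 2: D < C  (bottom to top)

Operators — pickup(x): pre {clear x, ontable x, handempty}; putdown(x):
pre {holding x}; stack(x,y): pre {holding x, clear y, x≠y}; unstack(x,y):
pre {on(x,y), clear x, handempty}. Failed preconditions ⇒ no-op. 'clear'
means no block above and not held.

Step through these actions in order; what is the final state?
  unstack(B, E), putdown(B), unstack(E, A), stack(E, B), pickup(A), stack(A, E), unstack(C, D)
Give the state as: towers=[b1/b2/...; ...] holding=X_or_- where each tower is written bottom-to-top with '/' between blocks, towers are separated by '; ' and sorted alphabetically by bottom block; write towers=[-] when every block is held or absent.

towers=[B/E/A; D] holding=C

step 1 (unstack(B, E)): towers=[A/E; D/C] holding=B
step 2 (putdown(B)): towers=[A/E; B; D/C] holding=-
step 3 (unstack(E, A)): towers=[A; B; D/C] holding=E
step 4 (stack(E, B)): towers=[A; B/E; D/C] holding=-
step 5 (pickup(A)): towers=[B/E; D/C] holding=A
step 6 (stack(A, E)): towers=[B/E/A; D/C] holding=-
step 7 (unstack(C, D)): towers=[B/E/A; D] holding=C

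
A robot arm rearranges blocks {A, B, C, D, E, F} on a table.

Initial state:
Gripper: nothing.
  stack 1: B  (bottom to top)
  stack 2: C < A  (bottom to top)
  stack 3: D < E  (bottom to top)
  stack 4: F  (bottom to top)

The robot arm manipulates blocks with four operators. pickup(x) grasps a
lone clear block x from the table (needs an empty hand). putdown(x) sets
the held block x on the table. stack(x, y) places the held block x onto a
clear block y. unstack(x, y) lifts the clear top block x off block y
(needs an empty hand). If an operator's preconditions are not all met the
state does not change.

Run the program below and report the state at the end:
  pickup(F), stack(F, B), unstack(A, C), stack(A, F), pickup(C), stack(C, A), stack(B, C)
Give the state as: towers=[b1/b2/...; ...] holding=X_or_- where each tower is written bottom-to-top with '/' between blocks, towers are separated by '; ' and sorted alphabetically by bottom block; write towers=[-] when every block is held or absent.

towers=[B/F/A/C; D/E] holding=-

step 1 (pickup(F)): towers=[B; C/A; D/E] holding=F
step 2 (stack(F, B)): towers=[B/F; C/A; D/E] holding=-
step 3 (unstack(A, C)): towers=[B/F; C; D/E] holding=A
step 4 (stack(A, F)): towers=[B/F/A; C; D/E] holding=-
step 5 (pickup(C)): towers=[B/F/A; D/E] holding=C
step 6 (stack(C, A)): towers=[B/F/A/C; D/E] holding=-
step 7 (stack(B, C)) [no-op]: towers=[B/F/A/C; D/E] holding=-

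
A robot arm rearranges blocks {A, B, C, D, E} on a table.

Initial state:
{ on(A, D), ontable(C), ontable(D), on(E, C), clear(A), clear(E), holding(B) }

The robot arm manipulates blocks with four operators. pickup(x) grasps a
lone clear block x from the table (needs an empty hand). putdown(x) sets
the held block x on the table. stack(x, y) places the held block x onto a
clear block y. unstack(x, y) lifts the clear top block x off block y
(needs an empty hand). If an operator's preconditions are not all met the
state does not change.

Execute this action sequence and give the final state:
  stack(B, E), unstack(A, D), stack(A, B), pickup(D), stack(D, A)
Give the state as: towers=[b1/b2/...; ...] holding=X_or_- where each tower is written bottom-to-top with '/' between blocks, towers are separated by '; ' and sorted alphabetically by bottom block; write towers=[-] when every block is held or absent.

towers=[C/E/B/A/D] holding=-

step 1 (stack(B, E)): towers=[C/E/B; D/A] holding=-
step 2 (unstack(A, D)): towers=[C/E/B; D] holding=A
step 3 (stack(A, B)): towers=[C/E/B/A; D] holding=-
step 4 (pickup(D)): towers=[C/E/B/A] holding=D
step 5 (stack(D, A)): towers=[C/E/B/A/D] holding=-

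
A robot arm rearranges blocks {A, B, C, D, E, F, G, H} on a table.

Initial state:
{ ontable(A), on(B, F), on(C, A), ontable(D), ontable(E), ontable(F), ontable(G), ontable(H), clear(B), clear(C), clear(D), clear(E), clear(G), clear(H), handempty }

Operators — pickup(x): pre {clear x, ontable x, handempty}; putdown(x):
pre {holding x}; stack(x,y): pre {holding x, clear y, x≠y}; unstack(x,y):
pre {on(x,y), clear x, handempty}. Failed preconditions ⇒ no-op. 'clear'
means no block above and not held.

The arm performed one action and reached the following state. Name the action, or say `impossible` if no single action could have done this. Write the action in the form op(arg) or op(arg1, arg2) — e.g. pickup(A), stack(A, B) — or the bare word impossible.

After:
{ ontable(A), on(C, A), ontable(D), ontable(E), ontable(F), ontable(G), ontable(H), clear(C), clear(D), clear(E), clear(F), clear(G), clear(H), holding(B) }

unstack(B, F)

target: towers=[A/C; D; E; F; G; H] holding=B
         pickup(G) → towers=[A/C; D; E; F/B; H] holding=G
         pickup(E) → towers=[A/C; D; F/B; G; H] holding=E
         pickup(H) → towers=[A/C; D; E; F/B; G] holding=H
     unstack(B, F) → towers=[A/C; D; E; F; G; H] holding=B  ← match
         pickup(D) → towers=[A/C; E; F/B; G; H] holding=D
     unstack(C, A) → towers=[A; D; E; F/B; G; H] holding=C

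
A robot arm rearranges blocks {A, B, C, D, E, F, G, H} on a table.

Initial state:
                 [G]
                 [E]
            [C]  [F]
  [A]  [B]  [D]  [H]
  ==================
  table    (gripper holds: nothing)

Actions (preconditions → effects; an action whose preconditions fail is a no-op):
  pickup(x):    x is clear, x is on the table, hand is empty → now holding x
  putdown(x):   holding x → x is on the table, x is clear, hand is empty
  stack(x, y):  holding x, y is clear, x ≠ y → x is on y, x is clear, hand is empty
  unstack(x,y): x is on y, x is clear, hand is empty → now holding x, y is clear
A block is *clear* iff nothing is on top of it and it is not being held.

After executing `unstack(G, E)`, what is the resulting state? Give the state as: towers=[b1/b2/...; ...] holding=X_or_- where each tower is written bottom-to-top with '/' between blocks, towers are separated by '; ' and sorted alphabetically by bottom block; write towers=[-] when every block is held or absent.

towers=[A; B; D/C; H/F/E] holding=G

before: towers=[A; B; D/C; H/F/E/G] holding=-
pre[unstack(G, E)]: on(G,E) ok, clear(G) ok, handempty ok
all met → apply unstack(G, E)
after:  towers=[A; B; D/C; H/F/E] holding=G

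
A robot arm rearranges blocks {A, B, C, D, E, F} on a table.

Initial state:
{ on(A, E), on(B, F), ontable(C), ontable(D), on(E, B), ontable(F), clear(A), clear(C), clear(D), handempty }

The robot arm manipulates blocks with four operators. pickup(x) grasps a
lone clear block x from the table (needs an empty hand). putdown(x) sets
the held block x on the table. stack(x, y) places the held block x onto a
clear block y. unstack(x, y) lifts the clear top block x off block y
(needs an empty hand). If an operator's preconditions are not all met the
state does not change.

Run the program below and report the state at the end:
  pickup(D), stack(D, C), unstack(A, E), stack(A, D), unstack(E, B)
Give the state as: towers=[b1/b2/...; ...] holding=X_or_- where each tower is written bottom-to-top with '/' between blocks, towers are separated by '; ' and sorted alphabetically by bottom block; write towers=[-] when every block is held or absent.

towers=[C/D/A; F/B] holding=E

step 1 (pickup(D)): towers=[C; F/B/E/A] holding=D
step 2 (stack(D, C)): towers=[C/D; F/B/E/A] holding=-
step 3 (unstack(A, E)): towers=[C/D; F/B/E] holding=A
step 4 (stack(A, D)): towers=[C/D/A; F/B/E] holding=-
step 5 (unstack(E, B)): towers=[C/D/A; F/B] holding=E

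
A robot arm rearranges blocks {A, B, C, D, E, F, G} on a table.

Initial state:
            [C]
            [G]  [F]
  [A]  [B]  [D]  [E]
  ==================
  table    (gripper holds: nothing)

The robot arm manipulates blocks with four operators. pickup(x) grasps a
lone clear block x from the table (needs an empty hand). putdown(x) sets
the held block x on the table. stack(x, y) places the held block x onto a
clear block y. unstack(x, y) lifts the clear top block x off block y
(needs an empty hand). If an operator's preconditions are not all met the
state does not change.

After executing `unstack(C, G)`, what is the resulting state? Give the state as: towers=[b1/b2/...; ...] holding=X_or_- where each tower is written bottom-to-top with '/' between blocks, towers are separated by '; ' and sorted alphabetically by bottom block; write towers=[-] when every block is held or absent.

before: towers=[A; B; D/G/C; E/F] holding=-
pre[unstack(C, G)]: on(C,G) ok, clear(C) ok, handempty ok
all met → apply unstack(C, G)
after:  towers=[A; B; D/G; E/F] holding=C

towers=[A; B; D/G; E/F] holding=C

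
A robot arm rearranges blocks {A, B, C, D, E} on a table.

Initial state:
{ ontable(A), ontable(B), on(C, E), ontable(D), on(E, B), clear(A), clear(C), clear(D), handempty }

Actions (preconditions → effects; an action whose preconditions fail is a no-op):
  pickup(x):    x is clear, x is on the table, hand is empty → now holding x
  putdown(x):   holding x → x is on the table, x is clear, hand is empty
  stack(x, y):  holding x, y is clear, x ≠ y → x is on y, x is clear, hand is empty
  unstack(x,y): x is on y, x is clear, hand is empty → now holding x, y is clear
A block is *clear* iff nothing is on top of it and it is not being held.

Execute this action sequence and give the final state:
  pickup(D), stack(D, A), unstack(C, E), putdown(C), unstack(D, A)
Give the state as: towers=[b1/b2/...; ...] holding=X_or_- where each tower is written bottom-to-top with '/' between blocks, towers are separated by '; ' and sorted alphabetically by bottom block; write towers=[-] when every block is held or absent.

step 1 (pickup(D)): towers=[A; B/E/C] holding=D
step 2 (stack(D, A)): towers=[A/D; B/E/C] holding=-
step 3 (unstack(C, E)): towers=[A/D; B/E] holding=C
step 4 (putdown(C)): towers=[A/D; B/E; C] holding=-
step 5 (unstack(D, A)): towers=[A; B/E; C] holding=D

towers=[A; B/E; C] holding=D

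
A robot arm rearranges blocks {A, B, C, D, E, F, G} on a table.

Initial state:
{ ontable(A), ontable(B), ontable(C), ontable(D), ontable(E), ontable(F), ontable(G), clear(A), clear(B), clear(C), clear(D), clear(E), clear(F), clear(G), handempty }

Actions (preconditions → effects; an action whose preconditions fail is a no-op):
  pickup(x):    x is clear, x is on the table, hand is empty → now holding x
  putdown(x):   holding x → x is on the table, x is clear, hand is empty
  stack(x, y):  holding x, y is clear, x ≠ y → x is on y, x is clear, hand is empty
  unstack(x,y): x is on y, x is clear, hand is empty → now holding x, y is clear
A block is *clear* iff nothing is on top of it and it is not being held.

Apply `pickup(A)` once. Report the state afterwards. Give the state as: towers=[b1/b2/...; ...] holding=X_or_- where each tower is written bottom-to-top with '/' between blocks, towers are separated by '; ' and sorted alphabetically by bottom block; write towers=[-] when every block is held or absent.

before: towers=[A; B; C; D; E; F; G] holding=-
pre[pickup(A)]: clear(A) ok, ontable(A) ok, handempty ok
all met → apply pickup(A)
after:  towers=[B; C; D; E; F; G] holding=A

towers=[B; C; D; E; F; G] holding=A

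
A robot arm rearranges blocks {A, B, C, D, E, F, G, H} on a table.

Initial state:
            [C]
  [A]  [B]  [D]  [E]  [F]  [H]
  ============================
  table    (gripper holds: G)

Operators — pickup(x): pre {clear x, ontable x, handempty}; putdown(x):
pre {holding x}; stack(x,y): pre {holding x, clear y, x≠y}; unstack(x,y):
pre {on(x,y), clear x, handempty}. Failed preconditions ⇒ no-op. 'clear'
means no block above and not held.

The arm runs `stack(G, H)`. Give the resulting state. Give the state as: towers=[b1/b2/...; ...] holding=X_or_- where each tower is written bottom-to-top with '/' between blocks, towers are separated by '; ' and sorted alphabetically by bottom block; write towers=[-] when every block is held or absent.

towers=[A; B; D/C; E; F; H/G] holding=-

before: towers=[A; B; D/C; E; F; H] holding=G
pre[stack(G, H)]: holding(G) ok, clear(H) ok, G≠H ok
all met → apply stack(G, H)
after:  towers=[A; B; D/C; E; F; H/G] holding=-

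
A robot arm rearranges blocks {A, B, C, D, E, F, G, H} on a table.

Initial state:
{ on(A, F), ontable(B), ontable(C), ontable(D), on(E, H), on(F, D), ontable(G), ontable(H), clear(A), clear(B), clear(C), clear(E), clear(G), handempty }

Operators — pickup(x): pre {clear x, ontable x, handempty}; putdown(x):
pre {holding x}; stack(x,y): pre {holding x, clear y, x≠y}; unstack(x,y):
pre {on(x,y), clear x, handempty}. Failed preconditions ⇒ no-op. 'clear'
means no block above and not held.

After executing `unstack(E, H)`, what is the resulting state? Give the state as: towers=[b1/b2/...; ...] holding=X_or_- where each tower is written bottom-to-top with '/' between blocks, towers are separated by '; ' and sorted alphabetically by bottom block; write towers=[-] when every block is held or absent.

before: towers=[B; C; D/F/A; G; H/E] holding=-
pre[unstack(E, H)]: on(E,H) ✓, clear(E) ✓, handempty ✓
all met → apply unstack(E, H)
after:  towers=[B; C; D/F/A; G; H] holding=E

towers=[B; C; D/F/A; G; H] holding=E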